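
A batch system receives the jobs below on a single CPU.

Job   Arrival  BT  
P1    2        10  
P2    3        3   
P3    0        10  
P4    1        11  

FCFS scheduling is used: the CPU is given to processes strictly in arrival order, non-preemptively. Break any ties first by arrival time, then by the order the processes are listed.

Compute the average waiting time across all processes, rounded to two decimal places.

Schedule: | P3 0-10 | P4 10-21 | P1 21-31 | P2 31-34 |
Completion: P1=31  P2=34  P3=10  P4=21
Turnaround (C−A): P1=29  P2=31  P3=10  P4=20
Waiting times: P1=19, P2=28, P3=0, P4=9
Average waiting = (19+28+0+9) / 4 = 56/4 = 14.00

14.00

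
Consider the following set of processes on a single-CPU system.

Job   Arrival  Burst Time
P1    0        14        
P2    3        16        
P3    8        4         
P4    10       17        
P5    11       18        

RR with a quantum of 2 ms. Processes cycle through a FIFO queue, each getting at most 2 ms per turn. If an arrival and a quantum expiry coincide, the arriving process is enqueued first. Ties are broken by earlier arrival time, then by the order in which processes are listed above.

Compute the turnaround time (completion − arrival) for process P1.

40

Timeline: | P1 0-4 | P2 4-6 | P1 6-8 | P2 8-10 | P3 10-12 | P1 12-14 | P4 14-16 | P2 16-18 | P5 18-20 | P3 20-22 | P1 22-24 | P4 24-26 | P2 26-28 | P5 28-30 | P1 30-32 | P4 32-34 | P2 34-36 | P5 36-38 | P1 38-40 | P4 40-42 | P2 42-44 | P5 44-46 | P4 46-48 | P2 48-50 | P5 50-52 | P4 52-54 | P2 54-56 | P5 56-58 | P4 58-60 | P5 60-62 | P4 62-64 | P5 64-66 | P4 66-67 | P5 67-69 |
Completion: P1=40  P2=56  P3=22  P4=67  P5=69
Turnaround (C−A): P1=40  P2=53  P3=14  P4=57  P5=58
Turnaround(P1) = completion − arrival = 40 − 0 = 40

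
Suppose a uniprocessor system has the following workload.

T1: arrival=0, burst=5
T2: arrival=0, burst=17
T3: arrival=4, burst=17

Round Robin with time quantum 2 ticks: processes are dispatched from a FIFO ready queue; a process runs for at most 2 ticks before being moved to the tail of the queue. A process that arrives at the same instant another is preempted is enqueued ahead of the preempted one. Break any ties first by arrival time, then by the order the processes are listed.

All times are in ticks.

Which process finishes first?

Timeline: | T1 0-2 | T2 2-4 | T1 4-6 | T3 6-8 | T2 8-10 | T1 10-11 | T3 11-13 | T2 13-15 | T3 15-17 | T2 17-19 | T3 19-21 | T2 21-23 | T3 23-25 | T2 25-27 | T3 27-29 | T2 29-31 | T3 31-33 | T2 33-35 | T3 35-37 | T2 37-38 | T3 38-39 |
Completion: T1=11  T2=38  T3=39
Turnaround (C−A): T1=11  T2=38  T3=35
Finish order: T1 → T2 → T3

T1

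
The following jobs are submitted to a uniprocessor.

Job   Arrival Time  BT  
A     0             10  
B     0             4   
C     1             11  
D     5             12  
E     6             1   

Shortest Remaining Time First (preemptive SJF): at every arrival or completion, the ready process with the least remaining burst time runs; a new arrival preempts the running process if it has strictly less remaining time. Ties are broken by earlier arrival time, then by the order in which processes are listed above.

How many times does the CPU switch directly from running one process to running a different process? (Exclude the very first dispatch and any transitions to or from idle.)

Gantt: | B 0-4 | A 4-6 | E 6-7 | A 7-15 | C 15-26 | D 26-38 |
Completion: A=15  B=4  C=26  D=38  E=7
Turnaround (C−A): A=15  B=4  C=25  D=33  E=1

5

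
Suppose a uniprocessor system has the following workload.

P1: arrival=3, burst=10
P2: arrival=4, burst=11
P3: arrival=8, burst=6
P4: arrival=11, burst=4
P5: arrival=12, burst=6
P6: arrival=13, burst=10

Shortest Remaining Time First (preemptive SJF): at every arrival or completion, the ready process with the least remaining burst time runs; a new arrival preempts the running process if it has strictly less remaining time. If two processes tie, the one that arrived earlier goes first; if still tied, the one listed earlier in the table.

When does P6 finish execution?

Gantt: | idle 0-3 | P1 3-13 | P4 13-17 | P3 17-23 | P5 23-29 | P6 29-39 | P2 39-50 |
Completion: P1=13  P2=50  P3=23  P4=17  P5=29  P6=39

39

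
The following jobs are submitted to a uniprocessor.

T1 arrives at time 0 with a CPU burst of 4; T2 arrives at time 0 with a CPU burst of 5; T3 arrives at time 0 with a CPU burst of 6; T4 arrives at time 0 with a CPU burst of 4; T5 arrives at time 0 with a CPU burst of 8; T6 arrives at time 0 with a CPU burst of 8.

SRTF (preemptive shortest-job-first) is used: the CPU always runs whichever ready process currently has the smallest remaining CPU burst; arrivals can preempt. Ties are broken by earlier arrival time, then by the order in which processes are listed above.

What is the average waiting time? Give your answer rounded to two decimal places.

11.83

Timeline: | T1 0-4 | T4 4-8 | T2 8-13 | T3 13-19 | T5 19-27 | T6 27-35 |
Completion: T1=4  T2=13  T3=19  T4=8  T5=27  T6=35
Turnaround (C−A): T1=4  T2=13  T3=19  T4=8  T5=27  T6=35
Waiting times: T1=0, T2=8, T3=13, T4=4, T5=19, T6=27
Average waiting = (0+8+13+4+19+27) / 6 = 71/6 = 11.83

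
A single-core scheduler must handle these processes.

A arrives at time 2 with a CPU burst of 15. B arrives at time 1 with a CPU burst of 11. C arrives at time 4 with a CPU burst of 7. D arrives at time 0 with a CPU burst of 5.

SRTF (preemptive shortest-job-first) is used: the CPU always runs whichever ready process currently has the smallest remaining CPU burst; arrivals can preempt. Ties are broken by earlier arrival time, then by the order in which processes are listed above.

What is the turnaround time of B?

Gantt: | D 0-5 | C 5-12 | B 12-23 | A 23-38 |
Completion: A=38  B=23  C=12  D=5
Turnaround (C−A): A=36  B=22  C=8  D=5
Turnaround(B) = completion − arrival = 23 − 1 = 22

22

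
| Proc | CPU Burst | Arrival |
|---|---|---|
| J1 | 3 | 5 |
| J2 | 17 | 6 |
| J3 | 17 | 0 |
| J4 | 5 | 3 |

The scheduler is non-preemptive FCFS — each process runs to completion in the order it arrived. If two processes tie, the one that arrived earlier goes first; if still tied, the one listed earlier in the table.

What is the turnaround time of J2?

Schedule: | J3 0-17 | J4 17-22 | J1 22-25 | J2 25-42 |
Completion: J1=25  J2=42  J3=17  J4=22
Turnaround (C−A): J1=20  J2=36  J3=17  J4=19
Turnaround(J2) = completion − arrival = 42 − 6 = 36

36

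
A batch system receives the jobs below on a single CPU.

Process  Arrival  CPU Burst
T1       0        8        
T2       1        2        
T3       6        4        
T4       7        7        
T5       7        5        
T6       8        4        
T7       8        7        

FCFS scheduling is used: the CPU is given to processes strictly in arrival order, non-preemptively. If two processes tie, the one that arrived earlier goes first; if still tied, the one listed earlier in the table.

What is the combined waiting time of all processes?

Timeline: | T1 0-8 | T2 8-10 | T3 10-14 | T4 14-21 | T5 21-26 | T6 26-30 | T7 30-37 |
Completion: T1=8  T2=10  T3=14  T4=21  T5=26  T6=30  T7=37
Turnaround (C−A): T1=8  T2=9  T3=8  T4=14  T5=19  T6=22  T7=29
Waiting = turnaround − burst: T1=0, T2=7, T3=4, T4=7, T5=14, T6=18, T7=22
Total waiting = 0 + 7 + 4 + 7 + 14 + 18 + 22 = 72

72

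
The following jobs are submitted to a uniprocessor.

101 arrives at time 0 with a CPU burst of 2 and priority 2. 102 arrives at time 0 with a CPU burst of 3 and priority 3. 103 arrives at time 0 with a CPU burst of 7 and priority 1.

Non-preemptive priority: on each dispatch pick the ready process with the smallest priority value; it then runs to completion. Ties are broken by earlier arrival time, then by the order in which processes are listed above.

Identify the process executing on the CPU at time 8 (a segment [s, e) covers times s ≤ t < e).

Timeline: | 103 0-7 | 101 7-9 | 102 9-12 |
Completion: 101=9  102=12  103=7
Turnaround (C−A): 101=9  102=12  103=7

101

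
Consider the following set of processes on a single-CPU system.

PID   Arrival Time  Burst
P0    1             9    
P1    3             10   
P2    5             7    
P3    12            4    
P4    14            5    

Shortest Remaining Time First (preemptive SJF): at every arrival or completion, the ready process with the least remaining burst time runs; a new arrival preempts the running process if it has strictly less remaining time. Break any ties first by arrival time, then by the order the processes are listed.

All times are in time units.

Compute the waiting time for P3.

0

Schedule: | idle 0-1 | P0 1-10 | P2 10-12 | P3 12-16 | P2 16-21 | P4 21-26 | P1 26-36 |
Completion: P0=10  P1=36  P2=21  P3=16  P4=26
Waiting(P3) = turnaround − burst = 4 − 4 = 0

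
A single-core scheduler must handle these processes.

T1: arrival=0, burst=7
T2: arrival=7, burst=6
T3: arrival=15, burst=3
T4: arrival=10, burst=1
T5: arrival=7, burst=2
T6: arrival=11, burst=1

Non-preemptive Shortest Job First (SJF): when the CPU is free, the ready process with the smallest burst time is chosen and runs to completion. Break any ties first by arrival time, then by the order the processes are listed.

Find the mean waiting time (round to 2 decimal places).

Timeline: | T1 0-7 | T5 7-9 | T2 9-15 | T4 15-16 | T6 16-17 | T3 17-20 |
Completion: T1=7  T2=15  T3=20  T4=16  T5=9  T6=17
Turnaround (C−A): T1=7  T2=8  T3=5  T4=6  T5=2  T6=6
Waiting times: T1=0, T2=2, T3=2, T4=5, T5=0, T6=5
Average waiting = (0+2+2+5+0+5) / 6 = 14/6 = 2.33

2.33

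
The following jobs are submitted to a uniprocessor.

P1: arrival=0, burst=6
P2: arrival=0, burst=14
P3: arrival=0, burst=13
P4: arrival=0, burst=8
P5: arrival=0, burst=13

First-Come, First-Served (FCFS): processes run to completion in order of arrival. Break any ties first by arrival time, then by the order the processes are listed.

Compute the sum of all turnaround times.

154

Timeline: | P1 0-6 | P2 6-20 | P3 20-33 | P4 33-41 | P5 41-54 |
Completion: P1=6  P2=20  P3=33  P4=41  P5=54
Turnaround (C−A): P1=6  P2=20  P3=33  P4=41  P5=54
Turnaround = completion − arrival: P1=6, P2=20, P3=33, P4=41, P5=54
Total turnaround = 6 + 20 + 33 + 41 + 54 = 154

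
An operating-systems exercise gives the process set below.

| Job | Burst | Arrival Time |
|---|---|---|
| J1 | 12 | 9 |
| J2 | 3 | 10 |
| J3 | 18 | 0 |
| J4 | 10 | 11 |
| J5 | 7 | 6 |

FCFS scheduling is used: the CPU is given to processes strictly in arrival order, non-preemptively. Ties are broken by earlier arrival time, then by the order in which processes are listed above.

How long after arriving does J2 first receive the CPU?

27

Schedule: | J3 0-18 | J5 18-25 | J1 25-37 | J2 37-40 | J4 40-50 |
Completion: J1=37  J2=40  J3=18  J4=50  J5=25
Response(J2) = first start − arrival = 37 − 10 = 27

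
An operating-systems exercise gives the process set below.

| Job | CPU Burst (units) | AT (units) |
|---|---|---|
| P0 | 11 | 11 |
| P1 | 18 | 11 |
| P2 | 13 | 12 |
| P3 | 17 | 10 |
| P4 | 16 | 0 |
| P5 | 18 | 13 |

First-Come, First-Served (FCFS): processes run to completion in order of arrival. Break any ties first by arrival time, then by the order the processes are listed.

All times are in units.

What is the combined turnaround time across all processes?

266

Timeline: | P4 0-16 | P3 16-33 | P0 33-44 | P1 44-62 | P2 62-75 | P5 75-93 |
Completion: P0=44  P1=62  P2=75  P3=33  P4=16  P5=93
Turnaround (C−A): P0=33  P1=51  P2=63  P3=23  P4=16  P5=80
Turnaround = completion − arrival: P0=33, P1=51, P2=63, P3=23, P4=16, P5=80
Total turnaround = 33 + 51 + 63 + 23 + 16 + 80 = 266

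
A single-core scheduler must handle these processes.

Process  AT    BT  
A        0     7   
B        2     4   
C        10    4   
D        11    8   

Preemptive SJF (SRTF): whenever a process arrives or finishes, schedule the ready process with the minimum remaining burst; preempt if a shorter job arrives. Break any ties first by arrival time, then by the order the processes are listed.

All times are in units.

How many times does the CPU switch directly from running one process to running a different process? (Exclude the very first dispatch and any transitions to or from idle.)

Gantt: | A 0-2 | B 2-6 | A 6-11 | C 11-15 | D 15-23 |
Completion: A=11  B=6  C=15  D=23
Turnaround (C−A): A=11  B=4  C=5  D=12

4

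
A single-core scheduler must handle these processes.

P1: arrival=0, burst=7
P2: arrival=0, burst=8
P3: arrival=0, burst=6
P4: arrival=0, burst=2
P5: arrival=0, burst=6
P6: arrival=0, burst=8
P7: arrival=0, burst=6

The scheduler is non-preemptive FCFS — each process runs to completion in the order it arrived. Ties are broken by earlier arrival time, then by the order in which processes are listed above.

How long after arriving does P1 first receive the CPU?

0

Gantt: | P1 0-7 | P2 7-15 | P3 15-21 | P4 21-23 | P5 23-29 | P6 29-37 | P7 37-43 |
Completion: P1=7  P2=15  P3=21  P4=23  P5=29  P6=37  P7=43
Response(P1) = first start − arrival = 0 − 0 = 0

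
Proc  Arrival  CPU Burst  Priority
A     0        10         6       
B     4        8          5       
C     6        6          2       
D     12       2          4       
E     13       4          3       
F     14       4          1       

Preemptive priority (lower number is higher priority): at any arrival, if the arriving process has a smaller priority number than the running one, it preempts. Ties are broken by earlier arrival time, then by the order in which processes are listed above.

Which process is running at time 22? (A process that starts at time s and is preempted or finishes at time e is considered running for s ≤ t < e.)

B

Gantt: | A 0-4 | B 4-6 | C 6-12 | D 12-13 | E 13-14 | F 14-18 | E 18-21 | D 21-22 | B 22-28 | A 28-34 |
Completion: A=34  B=28  C=12  D=22  E=21  F=18
Turnaround (C−A): A=34  B=24  C=6  D=10  E=8  F=4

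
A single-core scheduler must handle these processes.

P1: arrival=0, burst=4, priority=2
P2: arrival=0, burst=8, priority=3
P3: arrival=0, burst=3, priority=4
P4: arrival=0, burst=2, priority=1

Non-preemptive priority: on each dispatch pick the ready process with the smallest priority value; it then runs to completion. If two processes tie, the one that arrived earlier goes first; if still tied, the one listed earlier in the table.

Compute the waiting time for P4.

Timeline: | P4 0-2 | P1 2-6 | P2 6-14 | P3 14-17 |
Completion: P1=6  P2=14  P3=17  P4=2
Turnaround (C−A): P1=6  P2=14  P3=17  P4=2
Waiting(P4) = turnaround − burst = 2 − 2 = 0

0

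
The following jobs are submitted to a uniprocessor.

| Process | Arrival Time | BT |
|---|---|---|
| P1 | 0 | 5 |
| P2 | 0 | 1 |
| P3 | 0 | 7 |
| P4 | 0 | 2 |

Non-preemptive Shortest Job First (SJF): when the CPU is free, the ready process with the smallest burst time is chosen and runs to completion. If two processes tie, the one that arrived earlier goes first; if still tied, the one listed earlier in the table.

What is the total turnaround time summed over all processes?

27

Gantt: | P2 0-1 | P4 1-3 | P1 3-8 | P3 8-15 |
Completion: P1=8  P2=1  P3=15  P4=3
Turnaround = completion − arrival: P1=8, P2=1, P3=15, P4=3
Total turnaround = 8 + 1 + 15 + 3 = 27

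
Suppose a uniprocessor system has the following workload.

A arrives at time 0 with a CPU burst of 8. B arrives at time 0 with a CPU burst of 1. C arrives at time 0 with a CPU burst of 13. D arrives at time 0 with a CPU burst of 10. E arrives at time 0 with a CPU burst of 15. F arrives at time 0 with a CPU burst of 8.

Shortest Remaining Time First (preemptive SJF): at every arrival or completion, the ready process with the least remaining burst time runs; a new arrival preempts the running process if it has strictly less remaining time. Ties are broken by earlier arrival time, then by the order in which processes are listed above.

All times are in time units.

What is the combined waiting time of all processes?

94

Schedule: | B 0-1 | A 1-9 | F 9-17 | D 17-27 | C 27-40 | E 40-55 |
Completion: A=9  B=1  C=40  D=27  E=55  F=17
Waiting = turnaround − burst: A=1, B=0, C=27, D=17, E=40, F=9
Total waiting = 1 + 0 + 27 + 17 + 40 + 9 = 94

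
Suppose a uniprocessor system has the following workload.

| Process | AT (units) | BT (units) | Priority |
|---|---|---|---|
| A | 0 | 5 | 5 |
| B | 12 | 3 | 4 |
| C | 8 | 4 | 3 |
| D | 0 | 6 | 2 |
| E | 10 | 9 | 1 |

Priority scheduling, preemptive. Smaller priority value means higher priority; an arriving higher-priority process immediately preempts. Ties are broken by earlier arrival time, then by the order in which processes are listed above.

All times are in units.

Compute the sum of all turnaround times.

Timeline: | D 0-6 | A 6-8 | C 8-10 | E 10-19 | C 19-21 | B 21-24 | A 24-27 |
Completion: A=27  B=24  C=21  D=6  E=19
Turnaround (C−A): A=27  B=12  C=13  D=6  E=9
Turnaround = completion − arrival: A=27, B=12, C=13, D=6, E=9
Total turnaround = 27 + 12 + 13 + 6 + 9 = 67

67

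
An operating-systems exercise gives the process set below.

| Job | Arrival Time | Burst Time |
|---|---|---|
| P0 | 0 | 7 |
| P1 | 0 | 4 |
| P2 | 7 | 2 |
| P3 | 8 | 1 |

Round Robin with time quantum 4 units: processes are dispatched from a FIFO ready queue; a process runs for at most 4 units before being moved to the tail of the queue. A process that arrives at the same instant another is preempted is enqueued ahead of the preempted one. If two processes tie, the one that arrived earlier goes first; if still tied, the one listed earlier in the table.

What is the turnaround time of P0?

11

Schedule: | P0 0-4 | P1 4-8 | P0 8-11 | P2 11-13 | P3 13-14 |
Completion: P0=11  P1=8  P2=13  P3=14
Turnaround(P0) = completion − arrival = 11 − 0 = 11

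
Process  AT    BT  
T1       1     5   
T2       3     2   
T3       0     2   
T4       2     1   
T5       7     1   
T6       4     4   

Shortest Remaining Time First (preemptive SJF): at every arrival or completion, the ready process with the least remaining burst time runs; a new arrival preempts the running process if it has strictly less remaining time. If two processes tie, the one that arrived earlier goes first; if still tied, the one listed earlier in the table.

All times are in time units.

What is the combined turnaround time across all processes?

26

Schedule: | T3 0-2 | T4 2-3 | T2 3-5 | T6 5-7 | T5 7-8 | T6 8-10 | T1 10-15 |
Completion: T1=15  T2=5  T3=2  T4=3  T5=8  T6=10
Turnaround = completion − arrival: T1=14, T2=2, T3=2, T4=1, T5=1, T6=6
Total turnaround = 14 + 2 + 2 + 1 + 1 + 6 = 26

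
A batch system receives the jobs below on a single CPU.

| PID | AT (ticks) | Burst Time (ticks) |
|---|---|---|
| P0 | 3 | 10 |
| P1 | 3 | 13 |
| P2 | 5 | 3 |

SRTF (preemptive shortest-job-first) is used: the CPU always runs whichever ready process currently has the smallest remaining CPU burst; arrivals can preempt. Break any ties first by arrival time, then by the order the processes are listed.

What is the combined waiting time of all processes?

Schedule: | idle 0-3 | P0 3-5 | P2 5-8 | P0 8-16 | P1 16-29 |
Completion: P0=16  P1=29  P2=8
Turnaround (C−A): P0=13  P1=26  P2=3
Waiting = turnaround − burst: P0=3, P1=13, P2=0
Total waiting = 3 + 13 + 0 = 16

16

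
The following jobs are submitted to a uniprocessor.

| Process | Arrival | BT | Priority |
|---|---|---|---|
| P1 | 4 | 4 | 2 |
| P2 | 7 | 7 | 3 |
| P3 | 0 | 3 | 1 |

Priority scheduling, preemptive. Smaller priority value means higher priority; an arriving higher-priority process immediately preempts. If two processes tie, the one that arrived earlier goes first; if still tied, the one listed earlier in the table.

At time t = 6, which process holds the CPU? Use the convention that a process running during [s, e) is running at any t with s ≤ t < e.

P1

Timeline: | P3 0-3 | idle 3-4 | P1 4-8 | P2 8-15 |
Completion: P1=8  P2=15  P3=3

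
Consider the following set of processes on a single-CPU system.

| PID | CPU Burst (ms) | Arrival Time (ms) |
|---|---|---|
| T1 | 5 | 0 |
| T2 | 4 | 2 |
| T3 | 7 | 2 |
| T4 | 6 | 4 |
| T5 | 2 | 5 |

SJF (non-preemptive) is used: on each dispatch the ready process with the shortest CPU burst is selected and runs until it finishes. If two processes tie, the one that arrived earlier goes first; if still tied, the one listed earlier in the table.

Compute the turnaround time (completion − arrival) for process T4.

Timeline: | T1 0-5 | T5 5-7 | T2 7-11 | T4 11-17 | T3 17-24 |
Completion: T1=5  T2=11  T3=24  T4=17  T5=7
Turnaround (C−A): T1=5  T2=9  T3=22  T4=13  T5=2
Turnaround(T4) = completion − arrival = 17 − 4 = 13

13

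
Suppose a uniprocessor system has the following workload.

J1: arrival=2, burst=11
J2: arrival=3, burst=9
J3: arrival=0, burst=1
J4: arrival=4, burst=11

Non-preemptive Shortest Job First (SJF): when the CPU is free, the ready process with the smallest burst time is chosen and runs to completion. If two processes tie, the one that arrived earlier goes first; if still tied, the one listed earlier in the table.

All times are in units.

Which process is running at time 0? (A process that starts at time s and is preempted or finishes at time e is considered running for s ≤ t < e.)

Gantt: | J3 0-1 | idle 1-2 | J1 2-13 | J2 13-22 | J4 22-33 |
Completion: J1=13  J2=22  J3=1  J4=33
Turnaround (C−A): J1=11  J2=19  J3=1  J4=29

J3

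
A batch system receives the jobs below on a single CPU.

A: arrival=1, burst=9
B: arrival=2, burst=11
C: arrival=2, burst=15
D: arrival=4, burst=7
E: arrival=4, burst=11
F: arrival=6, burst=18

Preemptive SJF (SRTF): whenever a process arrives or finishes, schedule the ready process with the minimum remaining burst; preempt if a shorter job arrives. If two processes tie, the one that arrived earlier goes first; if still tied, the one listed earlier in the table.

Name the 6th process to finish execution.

Schedule: | idle 0-1 | A 1-10 | D 10-17 | B 17-28 | E 28-39 | C 39-54 | F 54-72 |
Completion: A=10  B=28  C=54  D=17  E=39  F=72
Turnaround (C−A): A=9  B=26  C=52  D=13  E=35  F=66
Finish order: A → D → B → E → C → F

F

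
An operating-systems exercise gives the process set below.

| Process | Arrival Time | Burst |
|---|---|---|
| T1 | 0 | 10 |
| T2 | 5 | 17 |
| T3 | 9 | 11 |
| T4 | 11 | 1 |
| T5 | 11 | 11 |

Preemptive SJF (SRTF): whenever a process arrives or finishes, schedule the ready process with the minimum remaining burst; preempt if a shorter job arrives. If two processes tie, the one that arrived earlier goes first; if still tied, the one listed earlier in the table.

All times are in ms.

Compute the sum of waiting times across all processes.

41

Timeline: | T1 0-10 | T3 10-11 | T4 11-12 | T3 12-22 | T5 22-33 | T2 33-50 |
Completion: T1=10  T2=50  T3=22  T4=12  T5=33
Turnaround (C−A): T1=10  T2=45  T3=13  T4=1  T5=22
Waiting = turnaround − burst: T1=0, T2=28, T3=2, T4=0, T5=11
Total waiting = 0 + 28 + 2 + 0 + 11 = 41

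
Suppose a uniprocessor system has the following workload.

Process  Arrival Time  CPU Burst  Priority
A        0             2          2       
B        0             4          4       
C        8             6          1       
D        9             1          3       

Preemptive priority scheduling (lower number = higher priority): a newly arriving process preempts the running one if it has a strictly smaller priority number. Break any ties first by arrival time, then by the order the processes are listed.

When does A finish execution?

2

Timeline: | A 0-2 | B 2-6 | idle 6-8 | C 8-14 | D 14-15 |
Completion: A=2  B=6  C=14  D=15
Turnaround (C−A): A=2  B=6  C=6  D=6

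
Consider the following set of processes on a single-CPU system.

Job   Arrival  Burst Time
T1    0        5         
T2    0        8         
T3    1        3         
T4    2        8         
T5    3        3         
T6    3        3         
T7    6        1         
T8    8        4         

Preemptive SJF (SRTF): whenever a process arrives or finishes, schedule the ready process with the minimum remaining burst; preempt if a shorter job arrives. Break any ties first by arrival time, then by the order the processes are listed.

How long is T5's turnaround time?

Timeline: | T1 0-1 | T3 1-4 | T5 4-7 | T7 7-8 | T6 8-11 | T1 11-15 | T8 15-19 | T2 19-27 | T4 27-35 |
Completion: T1=15  T2=27  T3=4  T4=35  T5=7  T6=11  T7=8  T8=19
Turnaround (C−A): T1=15  T2=27  T3=3  T4=33  T5=4  T6=8  T7=2  T8=11
Turnaround(T5) = completion − arrival = 7 − 3 = 4

4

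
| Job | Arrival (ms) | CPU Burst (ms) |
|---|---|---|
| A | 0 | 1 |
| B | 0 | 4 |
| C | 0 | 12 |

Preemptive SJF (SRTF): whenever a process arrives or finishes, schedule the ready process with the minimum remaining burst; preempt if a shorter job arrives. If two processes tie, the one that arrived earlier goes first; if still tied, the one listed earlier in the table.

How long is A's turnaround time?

Gantt: | A 0-1 | B 1-5 | C 5-17 |
Completion: A=1  B=5  C=17
Turnaround(A) = completion − arrival = 1 − 0 = 1

1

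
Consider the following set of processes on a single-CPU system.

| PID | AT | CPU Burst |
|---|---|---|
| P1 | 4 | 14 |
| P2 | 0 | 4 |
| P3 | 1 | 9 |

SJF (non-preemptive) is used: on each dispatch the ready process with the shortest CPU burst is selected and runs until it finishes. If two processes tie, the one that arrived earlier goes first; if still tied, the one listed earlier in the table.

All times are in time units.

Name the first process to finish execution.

Timeline: | P2 0-4 | P3 4-13 | P1 13-27 |
Completion: P1=27  P2=4  P3=13
Finish order: P2 → P3 → P1

P2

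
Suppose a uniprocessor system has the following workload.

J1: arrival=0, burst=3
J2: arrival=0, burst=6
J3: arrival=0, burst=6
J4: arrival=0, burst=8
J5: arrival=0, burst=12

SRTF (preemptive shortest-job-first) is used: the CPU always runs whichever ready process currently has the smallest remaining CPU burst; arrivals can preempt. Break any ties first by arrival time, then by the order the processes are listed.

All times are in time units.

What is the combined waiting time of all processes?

50

Schedule: | J1 0-3 | J2 3-9 | J3 9-15 | J4 15-23 | J5 23-35 |
Completion: J1=3  J2=9  J3=15  J4=23  J5=35
Turnaround (C−A): J1=3  J2=9  J3=15  J4=23  J5=35
Waiting = turnaround − burst: J1=0, J2=3, J3=9, J4=15, J5=23
Total waiting = 0 + 3 + 9 + 15 + 23 = 50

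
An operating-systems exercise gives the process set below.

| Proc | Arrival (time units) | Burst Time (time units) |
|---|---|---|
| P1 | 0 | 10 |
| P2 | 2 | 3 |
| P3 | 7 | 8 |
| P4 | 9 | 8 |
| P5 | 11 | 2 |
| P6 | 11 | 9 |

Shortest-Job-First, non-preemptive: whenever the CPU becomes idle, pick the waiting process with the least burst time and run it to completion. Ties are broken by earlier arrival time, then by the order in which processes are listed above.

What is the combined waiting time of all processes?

Gantt: | P1 0-10 | P2 10-13 | P5 13-15 | P3 15-23 | P4 23-31 | P6 31-40 |
Completion: P1=10  P2=13  P3=23  P4=31  P5=15  P6=40
Waiting = turnaround − burst: P1=0, P2=8, P3=8, P4=14, P5=2, P6=20
Total waiting = 0 + 8 + 8 + 14 + 2 + 20 = 52

52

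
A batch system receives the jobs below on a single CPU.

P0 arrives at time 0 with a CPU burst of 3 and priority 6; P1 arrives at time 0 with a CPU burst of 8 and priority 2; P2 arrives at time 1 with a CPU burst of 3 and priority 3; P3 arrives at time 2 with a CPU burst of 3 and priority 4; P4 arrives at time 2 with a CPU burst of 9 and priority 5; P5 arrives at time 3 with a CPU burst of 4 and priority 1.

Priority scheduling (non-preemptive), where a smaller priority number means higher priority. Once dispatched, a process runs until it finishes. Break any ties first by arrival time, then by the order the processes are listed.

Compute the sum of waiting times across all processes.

Gantt: | P1 0-8 | P5 8-12 | P2 12-15 | P3 15-18 | P4 18-27 | P0 27-30 |
Completion: P0=30  P1=8  P2=15  P3=18  P4=27  P5=12
Turnaround (C−A): P0=30  P1=8  P2=14  P3=16  P4=25  P5=9
Waiting = turnaround − burst: P0=27, P1=0, P2=11, P3=13, P4=16, P5=5
Total waiting = 27 + 0 + 11 + 13 + 16 + 5 = 72

72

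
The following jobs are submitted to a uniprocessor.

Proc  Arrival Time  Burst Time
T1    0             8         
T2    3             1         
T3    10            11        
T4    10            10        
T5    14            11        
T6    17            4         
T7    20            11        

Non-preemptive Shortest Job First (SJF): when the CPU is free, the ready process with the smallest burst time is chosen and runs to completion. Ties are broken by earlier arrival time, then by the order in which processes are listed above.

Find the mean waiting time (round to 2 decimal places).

9.86

Timeline: | T1 0-8 | T2 8-9 | idle 9-10 | T4 10-20 | T6 20-24 | T3 24-35 | T5 35-46 | T7 46-57 |
Completion: T1=8  T2=9  T3=35  T4=20  T5=46  T6=24  T7=57
Turnaround (C−A): T1=8  T2=6  T3=25  T4=10  T5=32  T6=7  T7=37
Waiting times: T1=0, T2=5, T3=14, T4=0, T5=21, T6=3, T7=26
Average waiting = (0+5+14+0+21+3+26) / 7 = 69/7 = 9.86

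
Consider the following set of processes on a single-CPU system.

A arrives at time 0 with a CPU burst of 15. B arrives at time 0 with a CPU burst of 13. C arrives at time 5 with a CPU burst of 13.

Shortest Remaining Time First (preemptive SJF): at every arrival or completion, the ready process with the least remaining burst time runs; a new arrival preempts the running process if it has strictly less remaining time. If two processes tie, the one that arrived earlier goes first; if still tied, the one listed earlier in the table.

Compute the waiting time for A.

26

Gantt: | B 0-13 | C 13-26 | A 26-41 |
Completion: A=41  B=13  C=26
Waiting(A) = turnaround − burst = 41 − 15 = 26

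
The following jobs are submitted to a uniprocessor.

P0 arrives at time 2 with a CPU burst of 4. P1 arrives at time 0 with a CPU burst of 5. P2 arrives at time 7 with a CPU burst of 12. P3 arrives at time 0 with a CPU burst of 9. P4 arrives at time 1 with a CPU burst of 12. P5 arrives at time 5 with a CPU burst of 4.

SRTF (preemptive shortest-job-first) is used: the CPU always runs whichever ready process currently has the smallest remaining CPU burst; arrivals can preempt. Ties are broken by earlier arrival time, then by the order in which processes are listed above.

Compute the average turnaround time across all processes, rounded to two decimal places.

19.00

Schedule: | P1 0-5 | P0 5-9 | P5 9-13 | P3 13-22 | P4 22-34 | P2 34-46 |
Completion: P0=9  P1=5  P2=46  P3=22  P4=34  P5=13
Turnaround times: P0=7, P1=5, P2=39, P3=22, P4=33, P5=8
Average turnaround = (7+5+39+22+33+8) / 6 = 114/6 = 19.00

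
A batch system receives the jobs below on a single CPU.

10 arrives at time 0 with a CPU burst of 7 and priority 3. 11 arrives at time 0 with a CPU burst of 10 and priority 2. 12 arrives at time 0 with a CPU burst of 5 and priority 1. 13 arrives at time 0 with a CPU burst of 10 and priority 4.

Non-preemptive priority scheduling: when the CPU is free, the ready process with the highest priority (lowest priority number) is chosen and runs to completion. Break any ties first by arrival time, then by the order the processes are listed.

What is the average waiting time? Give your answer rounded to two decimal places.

Timeline: | 12 0-5 | 11 5-15 | 10 15-22 | 13 22-32 |
Completion: 10=22  11=15  12=5  13=32
Turnaround (C−A): 10=22  11=15  12=5  13=32
Waiting times: 10=15, 11=5, 12=0, 13=22
Average waiting = (15+5+0+22) / 4 = 42/4 = 10.50

10.50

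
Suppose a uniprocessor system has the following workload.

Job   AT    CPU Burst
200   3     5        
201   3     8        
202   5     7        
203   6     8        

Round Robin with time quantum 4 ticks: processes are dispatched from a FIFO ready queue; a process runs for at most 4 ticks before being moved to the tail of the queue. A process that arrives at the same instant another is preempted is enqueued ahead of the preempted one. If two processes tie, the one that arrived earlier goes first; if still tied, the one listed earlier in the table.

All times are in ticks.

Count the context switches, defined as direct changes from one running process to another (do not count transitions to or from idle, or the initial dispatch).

7

Timeline: | idle 0-3 | 200 3-7 | 201 7-11 | 202 11-15 | 203 15-19 | 200 19-20 | 201 20-24 | 202 24-27 | 203 27-31 |
Completion: 200=20  201=24  202=27  203=31
Turnaround (C−A): 200=17  201=21  202=22  203=25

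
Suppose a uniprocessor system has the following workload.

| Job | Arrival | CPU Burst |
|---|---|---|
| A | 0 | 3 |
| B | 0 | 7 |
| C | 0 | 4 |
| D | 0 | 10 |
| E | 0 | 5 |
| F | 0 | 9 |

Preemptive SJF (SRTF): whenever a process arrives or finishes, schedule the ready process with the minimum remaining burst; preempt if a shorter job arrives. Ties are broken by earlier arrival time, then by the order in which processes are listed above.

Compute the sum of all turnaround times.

107

Timeline: | A 0-3 | C 3-7 | E 7-12 | B 12-19 | F 19-28 | D 28-38 |
Completion: A=3  B=19  C=7  D=38  E=12  F=28
Turnaround = completion − arrival: A=3, B=19, C=7, D=38, E=12, F=28
Total turnaround = 3 + 19 + 7 + 38 + 12 + 28 = 107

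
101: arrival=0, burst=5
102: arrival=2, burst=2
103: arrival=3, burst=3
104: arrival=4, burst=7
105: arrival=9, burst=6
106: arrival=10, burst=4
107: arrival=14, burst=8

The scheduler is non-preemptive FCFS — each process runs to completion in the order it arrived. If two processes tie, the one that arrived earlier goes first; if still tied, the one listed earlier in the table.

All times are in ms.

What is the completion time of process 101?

5

Gantt: | 101 0-5 | 102 5-7 | 103 7-10 | 104 10-17 | 105 17-23 | 106 23-27 | 107 27-35 |
Completion: 101=5  102=7  103=10  104=17  105=23  106=27  107=35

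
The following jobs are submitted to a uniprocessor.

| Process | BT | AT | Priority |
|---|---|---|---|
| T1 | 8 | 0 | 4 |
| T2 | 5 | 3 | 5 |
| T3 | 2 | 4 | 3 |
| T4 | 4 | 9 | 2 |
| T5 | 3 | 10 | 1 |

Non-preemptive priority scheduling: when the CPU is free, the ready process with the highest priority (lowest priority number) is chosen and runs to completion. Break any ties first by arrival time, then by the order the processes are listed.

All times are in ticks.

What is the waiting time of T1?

0

Schedule: | T1 0-8 | T3 8-10 | T5 10-13 | T4 13-17 | T2 17-22 |
Completion: T1=8  T2=22  T3=10  T4=17  T5=13
Turnaround (C−A): T1=8  T2=19  T3=6  T4=8  T5=3
Waiting(T1) = turnaround − burst = 8 − 8 = 0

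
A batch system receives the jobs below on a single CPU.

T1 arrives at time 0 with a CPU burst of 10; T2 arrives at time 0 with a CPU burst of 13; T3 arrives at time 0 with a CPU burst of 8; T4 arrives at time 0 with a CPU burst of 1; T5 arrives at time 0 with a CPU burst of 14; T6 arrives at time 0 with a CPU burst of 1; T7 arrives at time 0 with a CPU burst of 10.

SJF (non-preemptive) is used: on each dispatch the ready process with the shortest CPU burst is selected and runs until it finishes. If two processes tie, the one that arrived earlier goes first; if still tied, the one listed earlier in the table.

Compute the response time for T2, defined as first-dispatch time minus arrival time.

30

Timeline: | T4 0-1 | T6 1-2 | T3 2-10 | T1 10-20 | T7 20-30 | T2 30-43 | T5 43-57 |
Completion: T1=20  T2=43  T3=10  T4=1  T5=57  T6=2  T7=30
Response(T2) = first start − arrival = 30 − 0 = 30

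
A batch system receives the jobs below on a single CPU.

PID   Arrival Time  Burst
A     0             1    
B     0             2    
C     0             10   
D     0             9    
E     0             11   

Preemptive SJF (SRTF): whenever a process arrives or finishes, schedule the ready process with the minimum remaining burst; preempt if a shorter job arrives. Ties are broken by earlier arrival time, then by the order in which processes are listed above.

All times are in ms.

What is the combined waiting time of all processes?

Gantt: | A 0-1 | B 1-3 | D 3-12 | C 12-22 | E 22-33 |
Completion: A=1  B=3  C=22  D=12  E=33
Waiting = turnaround − burst: A=0, B=1, C=12, D=3, E=22
Total waiting = 0 + 1 + 12 + 3 + 22 = 38

38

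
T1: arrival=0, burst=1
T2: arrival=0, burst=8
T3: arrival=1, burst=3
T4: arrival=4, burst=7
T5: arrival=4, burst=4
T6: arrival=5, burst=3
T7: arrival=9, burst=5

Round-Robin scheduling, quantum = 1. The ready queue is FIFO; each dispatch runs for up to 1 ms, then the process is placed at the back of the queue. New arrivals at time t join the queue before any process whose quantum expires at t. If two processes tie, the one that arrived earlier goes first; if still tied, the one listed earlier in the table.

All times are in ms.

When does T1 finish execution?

1

Gantt: | T1 0-1 | T2 1-2 | T3 2-3 | T2 3-4 | T3 4-5 | T4 5-6 | T5 6-7 | T2 7-8 | T6 8-9 | T3 9-10 | T4 10-11 | T5 11-12 | T2 12-13 | T7 13-14 | T6 14-15 | T4 15-16 | T5 16-17 | T2 17-18 | T7 18-19 | T6 19-20 | T4 20-21 | T5 21-22 | T2 22-23 | T7 23-24 | T4 24-25 | T2 25-26 | T7 26-27 | T4 27-28 | T2 28-29 | T7 29-30 | T4 30-31 |
Completion: T1=1  T2=29  T3=10  T4=31  T5=22  T6=20  T7=30
Turnaround (C−A): T1=1  T2=29  T3=9  T4=27  T5=18  T6=15  T7=21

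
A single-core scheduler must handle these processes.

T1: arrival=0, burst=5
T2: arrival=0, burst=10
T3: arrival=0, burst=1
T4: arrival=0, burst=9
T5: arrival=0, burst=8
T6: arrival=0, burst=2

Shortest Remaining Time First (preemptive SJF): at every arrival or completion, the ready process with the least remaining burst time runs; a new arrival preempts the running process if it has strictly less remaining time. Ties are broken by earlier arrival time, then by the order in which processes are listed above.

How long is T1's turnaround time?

Gantt: | T3 0-1 | T6 1-3 | T1 3-8 | T5 8-16 | T4 16-25 | T2 25-35 |
Completion: T1=8  T2=35  T3=1  T4=25  T5=16  T6=3
Turnaround(T1) = completion − arrival = 8 − 0 = 8

8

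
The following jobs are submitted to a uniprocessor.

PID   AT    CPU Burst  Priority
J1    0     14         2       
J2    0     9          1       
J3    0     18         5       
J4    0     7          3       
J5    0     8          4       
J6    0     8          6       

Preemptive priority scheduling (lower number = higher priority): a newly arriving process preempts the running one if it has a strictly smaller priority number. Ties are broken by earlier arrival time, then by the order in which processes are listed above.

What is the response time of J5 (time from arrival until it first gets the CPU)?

Timeline: | J2 0-9 | J1 9-23 | J4 23-30 | J5 30-38 | J3 38-56 | J6 56-64 |
Completion: J1=23  J2=9  J3=56  J4=30  J5=38  J6=64
Response(J5) = first start − arrival = 30 − 0 = 30

30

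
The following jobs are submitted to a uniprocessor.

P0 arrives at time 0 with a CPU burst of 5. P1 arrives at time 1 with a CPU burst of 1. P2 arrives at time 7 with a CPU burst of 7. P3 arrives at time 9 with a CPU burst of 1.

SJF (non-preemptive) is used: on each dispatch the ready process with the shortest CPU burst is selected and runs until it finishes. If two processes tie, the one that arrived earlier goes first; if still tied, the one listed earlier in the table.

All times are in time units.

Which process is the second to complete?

Schedule: | P0 0-5 | P1 5-6 | idle 6-7 | P2 7-14 | P3 14-15 |
Completion: P0=5  P1=6  P2=14  P3=15
Turnaround (C−A): P0=5  P1=5  P2=7  P3=6
Finish order: P0 → P1 → P2 → P3

P1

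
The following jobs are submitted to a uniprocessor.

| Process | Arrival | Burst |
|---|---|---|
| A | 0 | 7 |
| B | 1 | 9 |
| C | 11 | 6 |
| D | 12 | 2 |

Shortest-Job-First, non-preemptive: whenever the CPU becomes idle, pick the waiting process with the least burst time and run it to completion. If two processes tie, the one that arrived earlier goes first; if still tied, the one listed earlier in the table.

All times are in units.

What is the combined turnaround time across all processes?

41

Timeline: | A 0-7 | B 7-16 | D 16-18 | C 18-24 |
Completion: A=7  B=16  C=24  D=18
Turnaround (C−A): A=7  B=15  C=13  D=6
Turnaround = completion − arrival: A=7, B=15, C=13, D=6
Total turnaround = 7 + 15 + 13 + 6 = 41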